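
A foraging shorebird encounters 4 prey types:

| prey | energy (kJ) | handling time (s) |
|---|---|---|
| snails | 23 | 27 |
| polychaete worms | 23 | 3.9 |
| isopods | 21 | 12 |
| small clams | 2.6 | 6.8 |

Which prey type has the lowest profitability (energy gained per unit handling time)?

small clams

In descending order of E/h:
polychaete worms: 23/3.9 = 5.9 kJ/s
isopods: 21/12 = 1.75 kJ/s
snails: 23/27 = 0.852 kJ/s
small clams: 2.6/6.8 = 0.382 kJ/s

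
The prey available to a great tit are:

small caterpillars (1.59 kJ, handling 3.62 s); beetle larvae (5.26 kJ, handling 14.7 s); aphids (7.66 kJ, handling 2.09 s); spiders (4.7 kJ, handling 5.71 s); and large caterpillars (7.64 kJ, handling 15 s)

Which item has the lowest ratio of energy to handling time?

In descending order of E/h:
aphids: 7.66/2.09 = 3.67 kJ/s
spiders: 4.7/5.71 = 0.823 kJ/s
large caterpillars: 7.64/15 = 0.509 kJ/s
small caterpillars: 1.59/3.62 = 0.439 kJ/s
beetle larvae: 5.26/14.7 = 0.358 kJ/s

beetle larvae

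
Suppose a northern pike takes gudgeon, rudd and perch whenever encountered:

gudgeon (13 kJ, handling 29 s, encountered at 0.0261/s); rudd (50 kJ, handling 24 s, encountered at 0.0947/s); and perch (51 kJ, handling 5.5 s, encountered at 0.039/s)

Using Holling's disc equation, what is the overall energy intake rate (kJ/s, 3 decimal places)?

1.664 kJ/s

R = (0.0261×13 + 0.0947×50 + 0.039×51) / (1 + 0.0261×29 + 0.0947×24 + 0.039×5.5) = 7.063/4.244 = 1.664 kJ/s.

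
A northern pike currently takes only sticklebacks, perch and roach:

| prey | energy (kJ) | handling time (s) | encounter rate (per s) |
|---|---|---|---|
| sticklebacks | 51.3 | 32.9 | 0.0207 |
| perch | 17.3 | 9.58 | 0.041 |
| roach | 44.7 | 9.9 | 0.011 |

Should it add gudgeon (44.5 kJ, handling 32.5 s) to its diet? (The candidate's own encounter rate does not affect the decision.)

Yes

Current rate: (0.0207×51.3 + 0.041×17.3 + 0.011×44.7)/(1 + 0.0207×32.9 + 0.041×9.58 + 0.011×9.9) = 1.037 kJ/s.
Profitability of gudgeon: 44.5/32.5 = 1.369 kJ/s.
1.369 > 1.037, so adding gudgeon raises the average — include it.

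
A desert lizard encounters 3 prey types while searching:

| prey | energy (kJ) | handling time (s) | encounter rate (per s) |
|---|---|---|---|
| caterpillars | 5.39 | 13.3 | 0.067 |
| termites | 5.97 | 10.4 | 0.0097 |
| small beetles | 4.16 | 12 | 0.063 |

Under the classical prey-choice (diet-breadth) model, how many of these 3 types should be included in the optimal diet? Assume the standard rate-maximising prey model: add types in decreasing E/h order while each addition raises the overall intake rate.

3

E/h in descending order: termites 0.574, caterpillars 0.405, small beetles 0.347 kJ/s. The optimal diet is the largest prefix of this list for which every included type satisfies E_i/h_i > R on the types above it.
Rate on top 1: 0.0526. caterpillars: 0.405 > 0.0526 → include.
Rate on top 2: 0.2104. small beetles: 0.347 > 0.2104 → include.
Optimal diet: termites, caterpillars, small beetles — 3 of 3 types.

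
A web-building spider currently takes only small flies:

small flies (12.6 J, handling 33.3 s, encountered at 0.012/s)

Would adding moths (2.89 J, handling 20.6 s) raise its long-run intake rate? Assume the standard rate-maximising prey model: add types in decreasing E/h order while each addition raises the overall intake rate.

Current rate: (0.012×12.6)/(1 + 0.012×33.3) = 0.108 J/s.
moths: E/h = 2.89/20.6 = 0.1403 J/s.
0.1403 > 0.108, so adding moths raises the average — include it.

Yes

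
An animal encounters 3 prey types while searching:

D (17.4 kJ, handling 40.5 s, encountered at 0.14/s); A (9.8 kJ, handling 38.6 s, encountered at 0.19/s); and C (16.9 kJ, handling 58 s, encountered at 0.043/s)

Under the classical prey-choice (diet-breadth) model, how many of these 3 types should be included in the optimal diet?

Rank by E/h (kJ/s): D 0.43, C 0.291, A 0.254. Include each in turn until the next type's E/h falls below the running intake rate.
Rate on top 1: 0.3652. C: 0.291 < 0.3652 → exclude; stop.
Optimal diet: D — 1 of 3 types.

1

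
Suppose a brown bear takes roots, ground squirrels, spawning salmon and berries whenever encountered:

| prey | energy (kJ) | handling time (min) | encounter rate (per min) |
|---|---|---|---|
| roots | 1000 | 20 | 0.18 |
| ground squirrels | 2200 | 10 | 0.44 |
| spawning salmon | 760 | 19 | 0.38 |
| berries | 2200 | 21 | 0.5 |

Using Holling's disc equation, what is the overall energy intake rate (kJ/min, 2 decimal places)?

94.94 kJ/min

R = (0.18×1000 + 0.44×2200 + 0.38×760 + 0.5×2200) / (1 + 0.18×20 + 0.44×10 + 0.38×19 + 0.5×21) = 2537/26.72 = 94.94 kJ/min.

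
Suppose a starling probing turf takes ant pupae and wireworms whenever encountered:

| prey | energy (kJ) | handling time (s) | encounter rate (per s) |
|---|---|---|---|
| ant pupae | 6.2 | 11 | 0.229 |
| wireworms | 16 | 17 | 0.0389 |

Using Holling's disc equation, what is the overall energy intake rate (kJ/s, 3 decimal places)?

0.489 kJ/s

Energy encountered per unit search time: 0.229×6.2 + 0.0389×16 = 2.042 kJ/s.
Handling time per unit search time: 0.229×11 + 0.0389×17 = 3.18.
Rate = 2.042/(1 + 3.18) = 0.4885 kJ/s.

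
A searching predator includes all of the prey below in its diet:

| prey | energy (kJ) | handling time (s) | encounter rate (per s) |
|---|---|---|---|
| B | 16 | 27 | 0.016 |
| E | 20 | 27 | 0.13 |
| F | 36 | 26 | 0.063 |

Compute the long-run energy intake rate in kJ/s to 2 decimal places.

Energy encountered per unit search time: 0.016×16 + 0.13×20 + 0.063×36 = 5.124 kJ/s.
Handling time per unit search time: 0.016×27 + 0.13×27 + 0.063×26 = 5.58.
Rate = 5.124/(1 + 5.58) = 0.7787 kJ/s.

0.78 kJ/s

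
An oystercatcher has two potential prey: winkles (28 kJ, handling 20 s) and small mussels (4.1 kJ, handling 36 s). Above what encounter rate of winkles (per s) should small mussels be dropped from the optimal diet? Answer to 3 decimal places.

0.004 per s

Drop small mussels once their profitability E₂/h₂ falls below the rate achievable on winkles alone: E₂/h₂ = λE₁/(1 + λh₁).
Solve for λ: λE₁h₂ = E₂(1 + λh₁) → λ(E₁h₂ − E₂h₁) = E₂ → λ = E₂/(E₁h₂ − E₂h₁).
λ = 4.1/(28×36 − 4.1×20) = 4.1/926 = 0.004428 per s.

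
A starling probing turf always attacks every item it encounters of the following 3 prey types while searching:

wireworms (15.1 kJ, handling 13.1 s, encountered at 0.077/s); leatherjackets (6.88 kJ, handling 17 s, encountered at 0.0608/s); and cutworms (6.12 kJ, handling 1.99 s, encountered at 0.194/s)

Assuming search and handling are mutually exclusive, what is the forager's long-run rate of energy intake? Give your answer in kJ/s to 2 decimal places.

0.81 kJ/s

Energy encountered per unit search time: 0.077×15.1 + 0.0608×6.88 + 0.194×6.12 = 2.768 kJ/s.
Handling time per unit search time: 0.077×13.1 + 0.0608×17 + 0.194×1.99 = 2.428.
Rate = 2.768/(1 + 2.428) = 0.8075 kJ/s.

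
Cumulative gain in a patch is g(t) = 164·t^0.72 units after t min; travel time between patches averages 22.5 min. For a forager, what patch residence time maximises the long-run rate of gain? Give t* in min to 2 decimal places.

57.86 min

Optimal t* satisfies g'(t*) = g(t*)/(T + t*).
g'(t) = 0.72·164·t^-0.28. Setting 0.72·164·t^-0.28 = 164·t^0.72/(22.5+t) gives 0.72(22.5+t) = t, so 0.28·t = 0.72×22.5.
t* = 0.72×22.5/0.28 = 57.86 min.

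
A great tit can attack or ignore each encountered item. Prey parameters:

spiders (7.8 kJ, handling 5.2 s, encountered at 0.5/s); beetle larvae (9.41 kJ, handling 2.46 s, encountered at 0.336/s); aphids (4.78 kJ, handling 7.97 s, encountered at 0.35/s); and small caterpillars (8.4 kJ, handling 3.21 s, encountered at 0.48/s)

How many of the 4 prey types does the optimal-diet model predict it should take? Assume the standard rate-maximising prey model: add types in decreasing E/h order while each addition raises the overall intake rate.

Rank by E/h (kJ/s): beetle larvae 3.83, small caterpillars 2.62, spiders 1.5, aphids 0.6. Include each in turn until the next type's E/h falls below the running intake rate.
Rate on top 1: 1.731. small caterpillars: 2.62 > 1.731 → include.
Rate on top 2: 2.136. spiders: 1.5 < 2.136 → exclude; stop.
Optimal diet: beetle larvae, small caterpillars — 2 of 4 types.

2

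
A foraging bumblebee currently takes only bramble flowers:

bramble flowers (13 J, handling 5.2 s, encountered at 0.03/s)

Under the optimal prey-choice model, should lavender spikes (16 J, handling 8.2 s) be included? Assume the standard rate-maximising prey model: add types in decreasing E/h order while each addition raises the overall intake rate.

Current rate: (0.03×13)/(1 + 0.03×5.2) = 0.3374 J/s.
Profitability of lavender spikes: 16/8.2 = 1.951 J/s.
Since 1.951 > R, including lavender spikes increases the long-run rate.

Yes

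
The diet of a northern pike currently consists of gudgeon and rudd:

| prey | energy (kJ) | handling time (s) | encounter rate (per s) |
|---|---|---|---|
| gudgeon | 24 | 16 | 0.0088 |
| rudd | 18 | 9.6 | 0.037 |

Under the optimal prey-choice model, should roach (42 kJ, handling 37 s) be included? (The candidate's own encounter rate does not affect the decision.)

Intake rate on the current diet: R = (0.0088×24 + 0.037×18) / (1 + 0.0088×16 + 0.037×9.6) = 0.8772/1.496 = 0.5864 kJ/s.
roach: E/h = 42/37 = 1.135 kJ/s.
1.135 > 0.5864, so adding roach raises the average — include it.

Yes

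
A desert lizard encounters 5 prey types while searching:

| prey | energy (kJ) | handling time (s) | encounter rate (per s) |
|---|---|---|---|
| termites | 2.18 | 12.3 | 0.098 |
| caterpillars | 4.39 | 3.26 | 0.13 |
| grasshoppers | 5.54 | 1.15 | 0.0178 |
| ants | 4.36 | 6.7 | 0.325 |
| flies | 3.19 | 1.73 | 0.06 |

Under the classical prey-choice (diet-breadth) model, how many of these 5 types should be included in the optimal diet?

Rank by E/h (kJ/s): grasshoppers 4.82, flies 1.84, caterpillars 1.35, ants 0.651, termites 0.177. Include each in turn until the next type's E/h falls below the running intake rate.
Rate on top 1: 0.09663. flies: 1.84 > 0.09663 → include.
Rate on top 2: 0.258. caterpillars: 1.35 > 0.258 → include.
Rate on top 3: 0.556. ants: 0.651 > 0.556 → include.
Rate on top 4: 0.6114. termites: 0.177 < 0.6114 → exclude; stop.
Optimal diet: grasshoppers, flies, caterpillars, ants — 4 of 5 types.

4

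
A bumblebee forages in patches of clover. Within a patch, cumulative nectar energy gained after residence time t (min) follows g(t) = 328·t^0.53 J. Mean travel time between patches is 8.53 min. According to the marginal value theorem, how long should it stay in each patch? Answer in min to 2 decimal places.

9.62 min

Maximise g(t)/(T+t): set derivative to zero → g'(t)(T+t) = g(t).
g'(t) = 0.53·328·t^-0.47. Setting 0.53·328·t^-0.47 = 328·t^0.53/(8.53+t) gives 0.53(8.53+t) = t, so 0.47·t = 0.53×8.53.
t* = 0.53×8.53/0.47 = 9.619 min.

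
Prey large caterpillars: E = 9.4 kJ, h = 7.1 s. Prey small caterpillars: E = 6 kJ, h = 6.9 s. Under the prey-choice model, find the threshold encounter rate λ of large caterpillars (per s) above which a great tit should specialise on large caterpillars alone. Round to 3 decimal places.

At the threshold, the rate on large caterpillars alone equals the profitability of small caterpillars: λ·9.4/(1 + λ·7.1) = 6/6.9 = 0.8696.
Rearranging, λ(9.4 − 0.8696×7.1) = 0.8696, so λ = 0.8696/3.226 = 0.2695 per s.

0.270 per s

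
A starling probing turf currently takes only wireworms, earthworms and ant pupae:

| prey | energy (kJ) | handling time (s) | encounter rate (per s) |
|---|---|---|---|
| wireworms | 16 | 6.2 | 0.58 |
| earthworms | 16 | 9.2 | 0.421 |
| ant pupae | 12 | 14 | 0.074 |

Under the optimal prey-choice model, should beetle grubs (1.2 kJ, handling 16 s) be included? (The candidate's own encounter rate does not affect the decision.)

Current rate: (0.58×16 + 0.421×16 + 0.074×12)/(1 + 0.58×6.2 + 0.421×9.2 + 0.074×14) = 1.778 kJ/s.
Profitability of beetle grubs: 1.2/16 = 0.075 kJ/s.
Since 0.075 < R, time spent handling beetle grubs is better spent searching.

No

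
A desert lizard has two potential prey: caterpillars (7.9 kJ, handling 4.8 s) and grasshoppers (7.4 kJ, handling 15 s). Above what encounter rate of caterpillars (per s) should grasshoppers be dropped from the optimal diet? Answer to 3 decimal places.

At the threshold, the rate on caterpillars alone equals the profitability of grasshoppers: λ·7.9/(1 + λ·4.8) = 7.4/15 = 0.4933.
Rearranging, λ(7.9 − 0.4933×4.8) = 0.4933, so λ = 0.4933/5.532 = 0.08918 per s.

0.089 per s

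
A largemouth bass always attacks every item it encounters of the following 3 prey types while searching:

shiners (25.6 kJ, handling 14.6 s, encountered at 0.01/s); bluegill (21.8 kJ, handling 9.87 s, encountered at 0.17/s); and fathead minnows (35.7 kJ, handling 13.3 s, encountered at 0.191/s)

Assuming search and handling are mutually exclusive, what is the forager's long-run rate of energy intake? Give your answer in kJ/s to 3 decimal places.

R = (0.01×25.6 + 0.17×21.8 + 0.191×35.7) / (1 + 0.01×14.6 + 0.17×9.87 + 0.191×13.3) = 10.78/5.364 = 2.01 kJ/s.

2.010 kJ/s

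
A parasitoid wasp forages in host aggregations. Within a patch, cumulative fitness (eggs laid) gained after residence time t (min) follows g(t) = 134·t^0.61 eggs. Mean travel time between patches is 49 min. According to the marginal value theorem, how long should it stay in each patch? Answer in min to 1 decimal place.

76.6 min

By the marginal value theorem, leave when the instantaneous gain rate g'(t) equals the habitat-wide average g(t)/(T + t).
g'(t) = 0.61·134·t^-0.39. Setting 0.61·134·t^-0.39 = 134·t^0.61/(49+t) gives 0.61(49+t) = t, so 0.39·t = 0.61×49.
t* = 0.61×49/0.39 = 76.64 min.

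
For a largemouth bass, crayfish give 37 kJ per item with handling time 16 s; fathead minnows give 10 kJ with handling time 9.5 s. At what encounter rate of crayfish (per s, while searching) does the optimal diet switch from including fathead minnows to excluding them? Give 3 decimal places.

0.052 per s

At the threshold, the rate on crayfish alone equals the profitability of fathead minnows: λ·37/(1 + λ·16) = 10/9.5 = 1.053.
Rearranging, λ(37 − 1.053×16) = 1.053, so λ = 1.053/20.16 = 0.05222 per s.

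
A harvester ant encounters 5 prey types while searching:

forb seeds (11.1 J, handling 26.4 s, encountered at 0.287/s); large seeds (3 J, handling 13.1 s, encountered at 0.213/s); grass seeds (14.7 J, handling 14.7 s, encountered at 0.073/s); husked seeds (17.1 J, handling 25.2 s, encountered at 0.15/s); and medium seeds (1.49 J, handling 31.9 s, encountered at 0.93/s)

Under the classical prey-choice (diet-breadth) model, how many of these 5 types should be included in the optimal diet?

Profitabilities (E/h, J/s): grass seeds 1, husked seeds 0.679, forb seeds 0.42, large seeds 0.229, medium seeds 0.0467. Add prey in this order while the next type's profitability exceeds the intake rate on those already taken.
Rate on top 1: 0.5176. husked seeds: 0.679 > 0.5176 → include.
Rate on top 2: 0.6216. forb seeds: 0.42 < 0.6216 → exclude; stop.
Optimal diet: grass seeds, husked seeds — 2 of 5 types.

2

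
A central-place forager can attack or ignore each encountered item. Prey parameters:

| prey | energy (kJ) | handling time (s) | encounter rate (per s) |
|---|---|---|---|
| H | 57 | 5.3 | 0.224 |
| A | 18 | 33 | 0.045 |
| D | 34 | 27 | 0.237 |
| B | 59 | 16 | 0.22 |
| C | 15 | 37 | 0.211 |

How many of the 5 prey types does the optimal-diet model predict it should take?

Profitabilities (E/h, kJ/s): H 10.8, B 3.69, D 1.26, A 0.545, C 0.405. Add prey in this order while the next type's profitability exceeds the intake rate on those already taken.
Rate on top 1: 5.838. B: 3.69 < 5.838 → exclude; stop.
Optimal diet: H — 1 of 5 types.

1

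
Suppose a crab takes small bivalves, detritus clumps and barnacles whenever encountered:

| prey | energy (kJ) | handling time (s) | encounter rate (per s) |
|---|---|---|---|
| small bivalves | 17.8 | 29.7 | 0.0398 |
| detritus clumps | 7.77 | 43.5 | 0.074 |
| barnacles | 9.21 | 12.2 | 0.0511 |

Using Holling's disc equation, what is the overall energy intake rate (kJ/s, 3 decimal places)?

R = Σλ_iE_i / (1 + Σλ_ih_i)
Numerator: 0.0398×17.8 + 0.074×7.77 + 0.0511×9.21 = 1.754
Denominator: 1 + 0.0398×29.7 + 0.074×43.5 + 0.0511×12.2 = 6.024
R = 1.754/6.024 = 0.2912 kJ/s

0.291 kJ/s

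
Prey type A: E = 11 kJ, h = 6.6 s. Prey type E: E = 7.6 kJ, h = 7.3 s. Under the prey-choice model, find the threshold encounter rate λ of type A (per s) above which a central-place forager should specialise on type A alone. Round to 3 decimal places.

0.252 per s

Drop type E once their profitability E₂/h₂ falls below the rate achievable on type A alone: E₂/h₂ = λE₁/(1 + λh₁).
Solve for λ: λE₁h₂ = E₂(1 + λh₁) → λ(E₁h₂ − E₂h₁) = E₂ → λ = E₂/(E₁h₂ − E₂h₁).
λ = 7.6/(11×7.3 − 7.6×6.6) = 7.6/30.14 = 0.2522 per s.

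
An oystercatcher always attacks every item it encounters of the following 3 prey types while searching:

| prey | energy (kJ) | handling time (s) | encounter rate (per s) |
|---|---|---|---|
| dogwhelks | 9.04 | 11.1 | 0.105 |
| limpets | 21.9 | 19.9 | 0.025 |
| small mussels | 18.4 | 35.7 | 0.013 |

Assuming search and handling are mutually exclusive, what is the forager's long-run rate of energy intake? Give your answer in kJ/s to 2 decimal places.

0.56 kJ/s

R = Σλ_iE_i / (1 + Σλ_ih_i)
Numerator: 0.105×9.04 + 0.025×21.9 + 0.013×18.4 = 1.736
Denominator: 1 + 0.105×11.1 + 0.025×19.9 + 0.013×35.7 = 3.127
R = 1.736/3.127 = 0.5551 kJ/s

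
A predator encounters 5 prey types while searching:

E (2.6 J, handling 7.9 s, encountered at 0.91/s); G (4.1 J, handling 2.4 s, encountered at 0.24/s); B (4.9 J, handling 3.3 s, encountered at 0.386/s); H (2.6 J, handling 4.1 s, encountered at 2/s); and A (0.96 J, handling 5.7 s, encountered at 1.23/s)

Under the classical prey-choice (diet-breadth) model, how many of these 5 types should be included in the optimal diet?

2

Profitabilities (E/h, J/s): G 1.71, B 1.48, H 0.634, E 0.329, A 0.168. Add prey in this order while the next type's profitability exceeds the intake rate on those already taken.
Rate on top 1: 0.6244. B: 1.48 > 0.6244 → include.
Rate on top 2: 1.009. H: 0.634 < 1.009 → exclude; stop.
Optimal diet: G, B — 2 of 5 types.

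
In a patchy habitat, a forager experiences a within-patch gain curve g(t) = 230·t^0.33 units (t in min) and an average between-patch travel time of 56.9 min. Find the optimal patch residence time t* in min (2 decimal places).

28.03 min

By the marginal value theorem, leave when the instantaneous gain rate g'(t) equals the habitat-wide average g(t)/(T + t).
g'(t) = 0.33·230·t^-0.67. Setting 0.33·230·t^-0.67 = 230·t^0.33/(56.9+t) gives 0.33(56.9+t) = t, so 0.67·t = 0.33×56.9.
t* = 0.33×56.9/0.67 = 28.03 min.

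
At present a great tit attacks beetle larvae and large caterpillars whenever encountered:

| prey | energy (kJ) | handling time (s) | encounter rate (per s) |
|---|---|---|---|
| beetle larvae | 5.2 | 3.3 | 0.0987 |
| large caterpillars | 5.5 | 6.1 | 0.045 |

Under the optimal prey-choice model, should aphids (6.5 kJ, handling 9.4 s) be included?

Yes

On beetle larvae and large caterpillars alone, R = ΣλE/(1+Σλh) = 0.7607/1.6 = 0.4754 kJ/s.
aphids: E/h = 6.5/9.4 = 0.6915 kJ/s.
0.6915 > 0.4754, so adding aphids raises the average — include it.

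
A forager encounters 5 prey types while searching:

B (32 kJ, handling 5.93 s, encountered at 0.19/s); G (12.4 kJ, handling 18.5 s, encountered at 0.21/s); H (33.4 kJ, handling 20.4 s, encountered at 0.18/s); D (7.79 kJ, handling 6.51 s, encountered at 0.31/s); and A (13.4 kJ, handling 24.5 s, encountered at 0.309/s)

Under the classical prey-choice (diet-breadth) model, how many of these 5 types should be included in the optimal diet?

Profitabilities (E/h, kJ/s): B 5.4, H 1.64, D 1.2, G 0.67, A 0.547. Add prey in this order while the next type's profitability exceeds the intake rate on those already taken.
Rate on top 1: 2.859. H: 1.64 < 2.859 → exclude; stop.
Optimal diet: B — 1 of 5 types.

1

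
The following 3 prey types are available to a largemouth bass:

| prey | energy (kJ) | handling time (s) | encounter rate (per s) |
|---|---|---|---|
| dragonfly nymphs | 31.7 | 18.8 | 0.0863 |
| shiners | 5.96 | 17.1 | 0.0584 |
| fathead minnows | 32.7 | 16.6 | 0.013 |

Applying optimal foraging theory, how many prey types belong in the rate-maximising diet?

Profitabilities (E/h, kJ/s): fathead minnows 1.97, dragonfly nymphs 1.69, shiners 0.349. Add prey in this order while the next type's profitability exceeds the intake rate on those already taken.
Rate on top 1: 0.3496. dragonfly nymphs: 1.69 > 0.3496 → include.
Rate on top 2: 1.114. shiners: 0.349 < 1.114 → exclude; stop.
Optimal diet: fathead minnows, dragonfly nymphs — 2 of 3 types.

2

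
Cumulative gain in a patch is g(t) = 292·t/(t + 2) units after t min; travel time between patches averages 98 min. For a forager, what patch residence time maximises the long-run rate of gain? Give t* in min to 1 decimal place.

14.0 min

Optimal t* satisfies g'(t*) = g(t*)/(T + t*).
g'(t) = 292·2/(t + 2)². Setting 292·2/(t+2)² = 292t/[(t+2)(98+t)] gives 2(98+t) = t(t+2), so t² = 2×98 = 196.
t* = √196 = 14 min.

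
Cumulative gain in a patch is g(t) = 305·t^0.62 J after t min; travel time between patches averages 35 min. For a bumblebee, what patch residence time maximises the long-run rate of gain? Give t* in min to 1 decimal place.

Optimal t* satisfies g'(t*) = g(t*)/(T + t*).
g'(t) = 0.62·305·t^-0.38. Setting 0.62·305·t^-0.38 = 305·t^0.62/(35+t) gives 0.62(35+t) = t, so 0.38·t = 0.62×35.
t* = 0.62×35/0.38 = 57.11 min.

57.1 min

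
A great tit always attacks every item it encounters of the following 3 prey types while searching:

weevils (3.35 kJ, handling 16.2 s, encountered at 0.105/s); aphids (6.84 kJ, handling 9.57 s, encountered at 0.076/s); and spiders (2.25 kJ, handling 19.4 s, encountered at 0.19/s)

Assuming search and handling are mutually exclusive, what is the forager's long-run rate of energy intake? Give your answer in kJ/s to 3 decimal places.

Energy encountered per unit search time: 0.105×3.35 + 0.076×6.84 + 0.19×2.25 = 1.299 kJ/s.
Handling time per unit search time: 0.105×16.2 + 0.076×9.57 + 0.19×19.4 = 6.114.
Rate = 1.299/(1 + 6.114) = 0.1826 kJ/s.

0.183 kJ/s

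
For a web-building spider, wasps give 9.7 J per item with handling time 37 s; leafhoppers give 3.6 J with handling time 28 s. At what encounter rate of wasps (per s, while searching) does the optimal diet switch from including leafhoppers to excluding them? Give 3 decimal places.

The zero-one rule: include leafhoppers iff E₂/h₂ > λE₁/(1+λh₁). Equality gives the switch point.
λE₁h₂ = E₂ + λE₂h₁ ⇒ λ = E₂/(E₁h₂ − E₂h₁) = 3.6/(271.6 − 133.2) = 0.02601 per s.

0.026 per s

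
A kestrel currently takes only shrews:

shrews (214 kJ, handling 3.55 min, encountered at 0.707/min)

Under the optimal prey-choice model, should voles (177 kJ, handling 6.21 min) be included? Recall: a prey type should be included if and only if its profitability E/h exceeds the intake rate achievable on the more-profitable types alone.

Current rate: (0.707×214)/(1 + 0.707×3.55) = 43.11 kJ/min.
Profitability of voles: 177/6.21 = 28.5 kJ/min.
28.5 < 43.11, so adding voles would lower the average — exclude it.

No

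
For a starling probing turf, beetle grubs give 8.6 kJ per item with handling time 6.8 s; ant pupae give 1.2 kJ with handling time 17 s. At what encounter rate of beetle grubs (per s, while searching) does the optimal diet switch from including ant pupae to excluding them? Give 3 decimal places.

At the threshold, the rate on beetle grubs alone equals the profitability of ant pupae: λ·8.6/(1 + λ·6.8) = 1.2/17 = 0.07059.
Rearranging, λ(8.6 − 0.07059×6.8) = 0.07059, so λ = 0.07059/8.12 = 0.008693 per s.

0.009 per s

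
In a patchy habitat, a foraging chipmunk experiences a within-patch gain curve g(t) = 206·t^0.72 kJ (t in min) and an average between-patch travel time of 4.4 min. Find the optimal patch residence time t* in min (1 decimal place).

By the marginal value theorem, leave when the instantaneous gain rate g'(t) equals the habitat-wide average g(t)/(T + t).
g'(t) = 0.72·206·t^-0.28. Setting 0.72·206·t^-0.28 = 206·t^0.72/(4.4+t) gives 0.72(4.4+t) = t, so 0.28·t = 0.72×4.4.
t* = 0.72×4.4/0.28 = 11.31 min.

11.3 min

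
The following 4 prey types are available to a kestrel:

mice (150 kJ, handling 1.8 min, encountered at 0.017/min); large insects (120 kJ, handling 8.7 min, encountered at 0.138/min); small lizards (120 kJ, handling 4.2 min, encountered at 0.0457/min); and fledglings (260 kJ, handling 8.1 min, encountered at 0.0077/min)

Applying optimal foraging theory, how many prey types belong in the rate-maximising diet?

Profitabilities (E/h, kJ/min): mice 83.3, fledglings 32.1, small lizards 28.6, large insects 13.8. Add prey in this order while the next type's profitability exceeds the intake rate on those already taken.
Rate on top 1: 2.474. fledglings: 32.1 > 2.474 → include.
Rate on top 2: 4.165. small lizards: 28.6 > 4.165 → include.
Rate on top 3: 7.811. large insects: 13.8 > 7.811 → include.
Optimal diet: mice, fledglings, small lizards, large insects — 4 of 4 types.

4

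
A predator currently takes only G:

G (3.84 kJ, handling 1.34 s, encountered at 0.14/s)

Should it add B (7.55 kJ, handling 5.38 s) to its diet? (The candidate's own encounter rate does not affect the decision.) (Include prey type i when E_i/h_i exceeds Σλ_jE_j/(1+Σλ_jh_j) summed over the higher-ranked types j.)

Yes

Current rate: (0.14×3.84)/(1 + 0.14×1.34) = 0.4527 kJ/s.
B: E/h = 7.55/5.38 = 1.403 kJ/s.
Since 1.403 > R, including B increases the long-run rate.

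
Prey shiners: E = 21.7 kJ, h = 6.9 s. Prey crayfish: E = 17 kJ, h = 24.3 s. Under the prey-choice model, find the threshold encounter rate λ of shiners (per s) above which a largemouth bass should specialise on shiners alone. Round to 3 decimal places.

0.041 per s

At the threshold, the rate on shiners alone equals the profitability of crayfish: λ·21.7/(1 + λ·6.9) = 17/24.3 = 0.6996.
Rearranging, λ(21.7 − 0.6996×6.9) = 0.6996, so λ = 0.6996/16.87 = 0.04146 per s.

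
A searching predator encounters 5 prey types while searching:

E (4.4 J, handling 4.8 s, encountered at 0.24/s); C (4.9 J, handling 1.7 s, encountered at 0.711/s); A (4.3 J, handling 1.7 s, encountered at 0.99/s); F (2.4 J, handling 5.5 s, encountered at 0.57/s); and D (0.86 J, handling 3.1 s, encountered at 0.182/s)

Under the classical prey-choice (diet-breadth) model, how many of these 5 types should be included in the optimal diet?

2

E/h in descending order: C 2.88, A 2.53, E 0.917, F 0.436, D 0.277 J/s. The optimal diet is the largest prefix of this list for which every included type satisfies E_i/h_i > R on the types above it.
Rate on top 1: 1.577. A: 2.53 > 1.577 → include.
Rate on top 2: 1.989. E: 0.917 < 1.989 → exclude; stop.
Optimal diet: C, A — 2 of 5 types.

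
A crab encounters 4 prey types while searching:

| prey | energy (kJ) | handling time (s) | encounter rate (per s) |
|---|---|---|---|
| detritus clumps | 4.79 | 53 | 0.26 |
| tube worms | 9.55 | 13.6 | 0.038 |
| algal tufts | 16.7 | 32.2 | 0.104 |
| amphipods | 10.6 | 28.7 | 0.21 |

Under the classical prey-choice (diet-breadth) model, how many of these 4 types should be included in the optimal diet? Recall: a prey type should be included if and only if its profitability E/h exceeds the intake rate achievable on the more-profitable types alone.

2

Profitabilities (E/h, kJ/s): tube worms 0.702, algal tufts 0.519, amphipods 0.369, detritus clumps 0.0904. Add prey in this order while the next type's profitability exceeds the intake rate on those already taken.
Rate on top 1: 0.2393. algal tufts: 0.519 > 0.2393 → include.
Rate on top 2: 0.4315. amphipods: 0.369 < 0.4315 → exclude; stop.
Optimal diet: tube worms, algal tufts — 2 of 4 types.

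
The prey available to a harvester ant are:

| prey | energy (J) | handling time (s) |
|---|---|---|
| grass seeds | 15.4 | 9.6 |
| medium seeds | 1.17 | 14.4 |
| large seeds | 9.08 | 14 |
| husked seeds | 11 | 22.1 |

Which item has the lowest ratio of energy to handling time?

medium seeds

In descending order of E/h:
grass seeds: 15.4/9.6 = 1.6 J/s
large seeds: 9.08/14 = 0.649 J/s
husked seeds: 11/22.1 = 0.498 J/s
medium seeds: 1.17/14.4 = 0.0812 J/s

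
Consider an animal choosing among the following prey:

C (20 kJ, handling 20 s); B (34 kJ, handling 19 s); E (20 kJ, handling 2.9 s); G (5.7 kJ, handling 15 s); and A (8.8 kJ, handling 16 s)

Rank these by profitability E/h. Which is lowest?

G

Profitability E/h (kJ/s): C = 20/20 = 1, B = 34/19 = 1.79, E = 20/2.9 = 6.9, G = 5.7/15 = 0.38, A = 8.8/16 = 0.55.
Ranked: E > B > C > A > G.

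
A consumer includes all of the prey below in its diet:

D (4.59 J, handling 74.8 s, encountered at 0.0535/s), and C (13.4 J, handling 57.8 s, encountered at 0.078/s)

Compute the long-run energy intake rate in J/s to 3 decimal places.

0.136 J/s

R = (0.0535×4.59 + 0.078×13.4) / (1 + 0.0535×74.8 + 0.078×57.8) = 1.291/9.51 = 0.1357 J/s.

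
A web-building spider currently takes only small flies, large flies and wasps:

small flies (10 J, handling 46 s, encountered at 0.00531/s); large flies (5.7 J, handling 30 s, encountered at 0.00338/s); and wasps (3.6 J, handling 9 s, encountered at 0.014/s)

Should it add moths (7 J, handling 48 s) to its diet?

Intake rate on the current diet: R = (0.00531×10 + 0.00338×5.7 + 0.014×3.6) / (1 + 0.00531×46 + 0.00338×30 + 0.014×9) = 0.1228/1.472 = 0.08342 J/s.
Profitability of moths: 7/48 = 0.1458 J/s.
0.1458 > 0.08342, so adding moths raises the average — include it.

Yes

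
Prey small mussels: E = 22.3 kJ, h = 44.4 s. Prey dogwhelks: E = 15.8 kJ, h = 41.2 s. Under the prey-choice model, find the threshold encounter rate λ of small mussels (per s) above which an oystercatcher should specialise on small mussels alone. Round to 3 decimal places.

At the threshold, the rate on small mussels alone equals the profitability of dogwhelks: λ·22.3/(1 + λ·44.4) = 15.8/41.2 = 0.3835.
Rearranging, λ(22.3 − 0.3835×44.4) = 0.3835, so λ = 0.3835/5.273 = 0.07273 per s.

0.073 per s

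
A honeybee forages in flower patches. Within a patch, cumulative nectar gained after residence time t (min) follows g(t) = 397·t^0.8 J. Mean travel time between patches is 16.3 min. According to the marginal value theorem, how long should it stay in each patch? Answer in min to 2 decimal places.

65.20 min

Optimal t* satisfies g'(t*) = g(t*)/(T + t*).
g'(t) = 0.8·397·t^-0.2. Setting 0.8·397·t^-0.2 = 397·t^0.8/(16.3+t) gives 0.8(16.3+t) = t, so 0.20·t = 0.8×16.3.
t* = 0.8×16.3/0.20 = 65.2 min.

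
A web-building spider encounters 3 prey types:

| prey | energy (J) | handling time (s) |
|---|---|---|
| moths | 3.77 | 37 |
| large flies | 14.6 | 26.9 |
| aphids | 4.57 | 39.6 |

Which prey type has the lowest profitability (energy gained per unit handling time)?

moths

In descending order of E/h:
large flies: 14.6/26.9 = 0.543 J/s
aphids: 4.57/39.6 = 0.115 J/s
moths: 3.77/37 = 0.102 J/s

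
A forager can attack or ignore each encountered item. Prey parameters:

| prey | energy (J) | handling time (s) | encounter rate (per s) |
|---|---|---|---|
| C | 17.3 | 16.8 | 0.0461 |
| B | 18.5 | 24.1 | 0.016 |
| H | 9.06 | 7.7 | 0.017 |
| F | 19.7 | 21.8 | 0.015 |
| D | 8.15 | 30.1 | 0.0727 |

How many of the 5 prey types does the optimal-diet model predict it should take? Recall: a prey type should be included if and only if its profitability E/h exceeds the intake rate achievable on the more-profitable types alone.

Profitabilities (E/h, J/s): H 1.18, C 1.03, F 0.904, B 0.768, D 0.271. Add prey in this order while the next type's profitability exceeds the intake rate on those already taken.
Rate on top 1: 0.1362. C: 1.03 > 0.1362 → include.
Rate on top 2: 0.4994. F: 0.904 > 0.4994 → include.
Rate on top 3: 0.5586. B: 0.768 > 0.5586 → include.
Rate on top 4: 0.5894. D: 0.271 < 0.5894 → exclude; stop.
Optimal diet: H, C, F, B — 4 of 5 types.

4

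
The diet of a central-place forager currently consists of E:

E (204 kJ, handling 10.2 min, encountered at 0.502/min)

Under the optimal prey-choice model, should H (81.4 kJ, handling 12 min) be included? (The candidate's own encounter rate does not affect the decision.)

No

Intake rate on the current diet: R = (0.502×204) / (1 + 0.502×10.2) = 102.4/6.12 = 16.73 kJ/min.
H: E/h = 81.4/12 = 6.783 kJ/min.
Since 6.783 < R, time spent handling H is better spent searching.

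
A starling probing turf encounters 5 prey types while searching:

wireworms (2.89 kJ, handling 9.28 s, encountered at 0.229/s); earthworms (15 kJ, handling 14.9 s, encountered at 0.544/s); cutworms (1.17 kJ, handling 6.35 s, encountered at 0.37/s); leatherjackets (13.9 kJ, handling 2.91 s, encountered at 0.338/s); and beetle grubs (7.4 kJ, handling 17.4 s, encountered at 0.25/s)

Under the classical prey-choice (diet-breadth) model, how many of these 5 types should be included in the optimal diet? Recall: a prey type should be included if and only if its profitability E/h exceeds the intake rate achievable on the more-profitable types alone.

Profitabilities (E/h, kJ/s): leatherjackets 4.78, earthworms 1.01, beetle grubs 0.425, wireworms 0.311, cutworms 0.184. Add prey in this order while the next type's profitability exceeds the intake rate on those already taken.
Rate on top 1: 2.369. earthworms: 1.01 < 2.369 → exclude; stop.
Optimal diet: leatherjackets — 1 of 5 types.

1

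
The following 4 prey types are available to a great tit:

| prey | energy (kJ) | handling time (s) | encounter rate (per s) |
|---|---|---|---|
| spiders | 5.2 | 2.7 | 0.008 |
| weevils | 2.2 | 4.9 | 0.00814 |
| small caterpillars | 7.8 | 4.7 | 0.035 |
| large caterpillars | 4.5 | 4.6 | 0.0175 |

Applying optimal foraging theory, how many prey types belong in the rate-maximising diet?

Profitabilities (E/h, kJ/s): spiders 1.93, small caterpillars 1.66, large caterpillars 0.978, weevils 0.449. Add prey in this order while the next type's profitability exceeds the intake rate on those already taken.
Rate on top 1: 0.04072. small caterpillars: 1.66 > 0.04072 → include.
Rate on top 2: 0.2652. large caterpillars: 0.978 > 0.2652 → include.
Rate on top 3: 0.3106. weevils: 0.449 > 0.3106 → include.
Optimal diet: spiders, small caterpillars, large caterpillars, weevils — 4 of 4 types.

4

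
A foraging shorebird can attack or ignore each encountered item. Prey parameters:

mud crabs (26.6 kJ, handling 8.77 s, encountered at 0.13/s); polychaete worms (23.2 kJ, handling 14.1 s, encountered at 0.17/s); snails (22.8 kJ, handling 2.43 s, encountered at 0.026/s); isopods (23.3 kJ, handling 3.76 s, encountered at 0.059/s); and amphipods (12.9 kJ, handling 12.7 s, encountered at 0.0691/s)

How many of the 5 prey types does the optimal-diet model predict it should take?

3

Rank by E/h (kJ/s): snails 9.38, isopods 6.2, mud crabs 3.03, polychaete worms 1.65, amphipods 1.02. Include each in turn until the next type's E/h falls below the running intake rate.
Rate on top 1: 0.5576. isopods: 6.2 > 0.5576 → include.
Rate on top 2: 1.531. mud crabs: 3.03 > 1.531 → include.
Rate on top 3: 2.237. polychaete worms: 1.65 < 2.237 → exclude; stop.
Optimal diet: snails, isopods, mud crabs — 3 of 5 types.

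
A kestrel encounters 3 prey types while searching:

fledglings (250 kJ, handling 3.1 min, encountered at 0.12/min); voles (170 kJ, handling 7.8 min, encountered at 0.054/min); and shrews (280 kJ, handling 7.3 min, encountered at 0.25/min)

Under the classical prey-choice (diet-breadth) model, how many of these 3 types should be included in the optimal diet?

Rank by E/h (kJ/min): fledglings 80.6, shrews 38.4, voles 21.8. Include each in turn until the next type's E/h falls below the running intake rate.
Rate on top 1: 21.87. shrews: 38.4 > 21.87 → include.
Rate on top 2: 31.28. voles: 21.8 < 31.28 → exclude; stop.
Optimal diet: fledglings, shrews — 2 of 3 types.

2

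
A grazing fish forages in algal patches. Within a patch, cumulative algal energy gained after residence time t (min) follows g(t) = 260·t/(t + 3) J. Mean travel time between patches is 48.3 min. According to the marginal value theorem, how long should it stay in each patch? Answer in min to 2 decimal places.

Optimal t* satisfies g'(t*) = g(t*)/(T + t*).
g'(t) = 260·3/(t + 3)². Setting 260·3/(t+3)² = 260t/[(t+3)(48.3+t)] gives 3(48.3+t) = t(t+3), so t² = 3×48.3 = 144.9.
t* = √144.9 = 12.04 min.

12.04 min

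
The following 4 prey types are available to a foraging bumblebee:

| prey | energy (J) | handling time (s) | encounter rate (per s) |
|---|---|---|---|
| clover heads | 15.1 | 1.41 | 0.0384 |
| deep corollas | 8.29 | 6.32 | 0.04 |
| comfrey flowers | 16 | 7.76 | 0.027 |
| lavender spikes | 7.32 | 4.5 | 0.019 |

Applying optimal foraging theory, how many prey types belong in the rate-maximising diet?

4

Profitabilities (E/h, J/s): clover heads 10.7, comfrey flowers 2.06, lavender spikes 1.63, deep corollas 1.31. Add prey in this order while the next type's profitability exceeds the intake rate on those already taken.
Rate on top 1: 0.5501. comfrey flowers: 2.06 > 0.5501 → include.
Rate on top 2: 0.8007. lavender spikes: 1.63 > 0.8007 → include.
Rate on top 3: 0.8531. deep corollas: 1.31 > 0.8531 → include.
Optimal diet: clover heads, comfrey flowers, lavender spikes, deep corollas — 4 of 4 types.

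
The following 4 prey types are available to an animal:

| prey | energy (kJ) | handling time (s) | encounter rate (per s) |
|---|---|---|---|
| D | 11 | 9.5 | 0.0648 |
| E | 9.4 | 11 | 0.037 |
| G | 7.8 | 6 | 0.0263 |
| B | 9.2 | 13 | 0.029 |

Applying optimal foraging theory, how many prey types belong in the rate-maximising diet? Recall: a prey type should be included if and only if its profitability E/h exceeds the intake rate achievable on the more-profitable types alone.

Profitabilities (E/h, kJ/s): G 1.3, D 1.16, E 0.855, B 0.708. Add prey in this order while the next type's profitability exceeds the intake rate on those already taken.
Rate on top 1: 0.1772. D: 1.16 > 0.1772 → include.
Rate on top 2: 0.5176. E: 0.855 > 0.5176 → include.
Rate on top 3: 0.5805. B: 0.708 > 0.5805 → include.
Optimal diet: G, D, E, B — 4 of 4 types.

4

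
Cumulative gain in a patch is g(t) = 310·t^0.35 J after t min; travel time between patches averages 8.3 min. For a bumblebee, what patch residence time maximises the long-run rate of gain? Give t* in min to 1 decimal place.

Maximise g(t)/(T+t): set derivative to zero → g'(t)(T+t) = g(t).
g'(t) = 0.35·310·t^-0.65. Setting 0.35·310·t^-0.65 = 310·t^0.35/(8.3+t) gives 0.35(8.3+t) = t, so 0.65·t = 0.35×8.3.
t* = 0.35×8.3/0.65 = 4.469 min.

4.5 min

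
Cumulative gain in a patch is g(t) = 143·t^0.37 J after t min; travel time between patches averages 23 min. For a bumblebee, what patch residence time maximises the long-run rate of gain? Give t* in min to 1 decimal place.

13.5 min

By the marginal value theorem, leave when the instantaneous gain rate g'(t) equals the habitat-wide average g(t)/(T + t).
g'(t) = 0.37·143·t^-0.63. Setting 0.37·143·t^-0.63 = 143·t^0.37/(23+t) gives 0.37(23+t) = t, so 0.63·t = 0.37×23.
t* = 0.37×23/0.63 = 13.51 min.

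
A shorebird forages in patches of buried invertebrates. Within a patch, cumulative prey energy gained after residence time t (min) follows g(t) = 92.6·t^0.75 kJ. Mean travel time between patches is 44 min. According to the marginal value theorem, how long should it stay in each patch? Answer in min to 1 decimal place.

132.0 min

By the marginal value theorem, leave when the instantaneous gain rate g'(t) equals the habitat-wide average g(t)/(T + t).
g'(t) = 0.75·92.6·t^-0.25. Setting 0.75·92.6·t^-0.25 = 92.6·t^0.75/(44+t) gives 0.75(44+t) = t, so 0.25·t = 0.75×44.
t* = 0.75×44/0.25 = 132 min.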